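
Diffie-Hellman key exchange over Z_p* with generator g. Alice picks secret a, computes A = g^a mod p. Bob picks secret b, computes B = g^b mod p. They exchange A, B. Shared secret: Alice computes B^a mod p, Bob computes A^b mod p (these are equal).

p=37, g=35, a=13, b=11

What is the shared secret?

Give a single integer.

A = 35^13 mod 37  (bits of 13 = 1101)
  bit 0 = 1: r = r^2 * 35 mod 37 = 1^2 * 35 = 1*35 = 35
  bit 1 = 1: r = r^2 * 35 mod 37 = 35^2 * 35 = 4*35 = 29
  bit 2 = 0: r = r^2 mod 37 = 29^2 = 27
  bit 3 = 1: r = r^2 * 35 mod 37 = 27^2 * 35 = 26*35 = 22
  -> A = 22
B = 35^11 mod 37  (bits of 11 = 1011)
  bit 0 = 1: r = r^2 * 35 mod 37 = 1^2 * 35 = 1*35 = 35
  bit 1 = 0: r = r^2 mod 37 = 35^2 = 4
  bit 2 = 1: r = r^2 * 35 mod 37 = 4^2 * 35 = 16*35 = 5
  bit 3 = 1: r = r^2 * 35 mod 37 = 5^2 * 35 = 25*35 = 24
  -> B = 24
s = B^a = 24^13 mod 37  (bits of 13 = 1101)
  bit 0 = 1: r = r^2 * 24 mod 37 = 1^2 * 24 = 1*24 = 24
  bit 1 = 1: r = r^2 * 24 mod 37 = 24^2 * 24 = 21*24 = 23
  bit 2 = 0: r = r^2 mod 37 = 23^2 = 11
  bit 3 = 1: r = r^2 * 24 mod 37 = 11^2 * 24 = 10*24 = 18
  -> s = B^a = 18

Answer: 18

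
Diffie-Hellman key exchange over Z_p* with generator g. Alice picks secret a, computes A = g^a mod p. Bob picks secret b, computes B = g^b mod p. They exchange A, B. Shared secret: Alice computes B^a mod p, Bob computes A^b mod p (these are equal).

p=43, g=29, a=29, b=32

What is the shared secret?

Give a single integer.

Answer: 17

Derivation:
A = 29^29 mod 43  (bits of 29 = 11101)
  bit 0 = 1: r = r^2 * 29 mod 43 = 1^2 * 29 = 1*29 = 29
  bit 1 = 1: r = r^2 * 29 mod 43 = 29^2 * 29 = 24*29 = 8
  bit 2 = 1: r = r^2 * 29 mod 43 = 8^2 * 29 = 21*29 = 7
  bit 3 = 0: r = r^2 mod 43 = 7^2 = 6
  bit 4 = 1: r = r^2 * 29 mod 43 = 6^2 * 29 = 36*29 = 12
  -> A = 12
B = 29^32 mod 43  (bits of 32 = 100000)
  bit 0 = 1: r = r^2 * 29 mod 43 = 1^2 * 29 = 1*29 = 29
  bit 1 = 0: r = r^2 mod 43 = 29^2 = 24
  bit 2 = 0: r = r^2 mod 43 = 24^2 = 17
  bit 3 = 0: r = r^2 mod 43 = 17^2 = 31
  bit 4 = 0: r = r^2 mod 43 = 31^2 = 15
  bit 5 = 0: r = r^2 mod 43 = 15^2 = 10
  -> B = 10
s = B^a = 10^29 mod 43  (bits of 29 = 11101)
  bit 0 = 1: r = r^2 * 10 mod 43 = 1^2 * 10 = 1*10 = 10
  bit 1 = 1: r = r^2 * 10 mod 43 = 10^2 * 10 = 14*10 = 11
  bit 2 = 1: r = r^2 * 10 mod 43 = 11^2 * 10 = 35*10 = 6
  bit 3 = 0: r = r^2 mod 43 = 6^2 = 36
  bit 4 = 1: r = r^2 * 10 mod 43 = 36^2 * 10 = 6*10 = 17
  -> s = B^a = 17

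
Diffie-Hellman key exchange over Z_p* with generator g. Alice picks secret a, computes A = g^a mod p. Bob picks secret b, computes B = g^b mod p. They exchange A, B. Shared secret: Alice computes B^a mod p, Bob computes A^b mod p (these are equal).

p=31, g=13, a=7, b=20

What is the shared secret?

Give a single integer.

Answer: 25

Derivation:
A = 13^7 mod 31  (bits of 7 = 111)
  bit 0 = 1: r = r^2 * 13 mod 31 = 1^2 * 13 = 1*13 = 13
  bit 1 = 1: r = r^2 * 13 mod 31 = 13^2 * 13 = 14*13 = 27
  bit 2 = 1: r = r^2 * 13 mod 31 = 27^2 * 13 = 16*13 = 22
  -> A = 22
B = 13^20 mod 31  (bits of 20 = 10100)
  bit 0 = 1: r = r^2 * 13 mod 31 = 1^2 * 13 = 1*13 = 13
  bit 1 = 0: r = r^2 mod 31 = 13^2 = 14
  bit 2 = 1: r = r^2 * 13 mod 31 = 14^2 * 13 = 10*13 = 6
  bit 3 = 0: r = r^2 mod 31 = 6^2 = 5
  bit 4 = 0: r = r^2 mod 31 = 5^2 = 25
  -> B = 25
s = B^a = 25^7 mod 31  (bits of 7 = 111)
  bit 0 = 1: r = r^2 * 25 mod 31 = 1^2 * 25 = 1*25 = 25
  bit 1 = 1: r = r^2 * 25 mod 31 = 25^2 * 25 = 5*25 = 1
  bit 2 = 1: r = r^2 * 25 mod 31 = 1^2 * 25 = 1*25 = 25
  -> s = B^a = 25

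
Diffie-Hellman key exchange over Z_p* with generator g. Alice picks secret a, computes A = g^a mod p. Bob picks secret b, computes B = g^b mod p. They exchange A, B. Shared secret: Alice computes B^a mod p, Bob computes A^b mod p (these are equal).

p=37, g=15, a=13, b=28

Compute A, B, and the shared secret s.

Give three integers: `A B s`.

Answer: 20 16 9

Derivation:
A = 15^13 mod 37  (bits of 13 = 1101)
  bit 0 = 1: r = r^2 * 15 mod 37 = 1^2 * 15 = 1*15 = 15
  bit 1 = 1: r = r^2 * 15 mod 37 = 15^2 * 15 = 3*15 = 8
  bit 2 = 0: r = r^2 mod 37 = 8^2 = 27
  bit 3 = 1: r = r^2 * 15 mod 37 = 27^2 * 15 = 26*15 = 20
  -> A = 20
B = 15^28 mod 37  (bits of 28 = 11100)
  bit 0 = 1: r = r^2 * 15 mod 37 = 1^2 * 15 = 1*15 = 15
  bit 1 = 1: r = r^2 * 15 mod 37 = 15^2 * 15 = 3*15 = 8
  bit 2 = 1: r = r^2 * 15 mod 37 = 8^2 * 15 = 27*15 = 35
  bit 3 = 0: r = r^2 mod 37 = 35^2 = 4
  bit 4 = 0: r = r^2 mod 37 = 4^2 = 16
  -> B = 16
s = B^a = 16^13 mod 37  (bits of 13 = 1101)
  bit 0 = 1: r = r^2 * 16 mod 37 = 1^2 * 16 = 1*16 = 16
  bit 1 = 1: r = r^2 * 16 mod 37 = 16^2 * 16 = 34*16 = 26
  bit 2 = 0: r = r^2 mod 37 = 26^2 = 10
  bit 3 = 1: r = r^2 * 16 mod 37 = 10^2 * 16 = 26*16 = 9
  -> s = B^a = 9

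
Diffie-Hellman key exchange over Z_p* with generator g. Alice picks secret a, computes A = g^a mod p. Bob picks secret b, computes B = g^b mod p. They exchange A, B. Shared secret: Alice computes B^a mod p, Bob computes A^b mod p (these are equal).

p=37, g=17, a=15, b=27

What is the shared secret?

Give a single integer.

Answer: 6

Derivation:
A = 17^15 mod 37  (bits of 15 = 1111)
  bit 0 = 1: r = r^2 * 17 mod 37 = 1^2 * 17 = 1*17 = 17
  bit 1 = 1: r = r^2 * 17 mod 37 = 17^2 * 17 = 30*17 = 29
  bit 2 = 1: r = r^2 * 17 mod 37 = 29^2 * 17 = 27*17 = 15
  bit 3 = 1: r = r^2 * 17 mod 37 = 15^2 * 17 = 3*17 = 14
  -> A = 14
B = 17^27 mod 37  (bits of 27 = 11011)
  bit 0 = 1: r = r^2 * 17 mod 37 = 1^2 * 17 = 1*17 = 17
  bit 1 = 1: r = r^2 * 17 mod 37 = 17^2 * 17 = 30*17 = 29
  bit 2 = 0: r = r^2 mod 37 = 29^2 = 27
  bit 3 = 1: r = r^2 * 17 mod 37 = 27^2 * 17 = 26*17 = 35
  bit 4 = 1: r = r^2 * 17 mod 37 = 35^2 * 17 = 4*17 = 31
  -> B = 31
s = B^a = 31^15 mod 37  (bits of 15 = 1111)
  bit 0 = 1: r = r^2 * 31 mod 37 = 1^2 * 31 = 1*31 = 31
  bit 1 = 1: r = r^2 * 31 mod 37 = 31^2 * 31 = 36*31 = 6
  bit 2 = 1: r = r^2 * 31 mod 37 = 6^2 * 31 = 36*31 = 6
  bit 3 = 1: r = r^2 * 31 mod 37 = 6^2 * 31 = 36*31 = 6
  -> s = B^a = 6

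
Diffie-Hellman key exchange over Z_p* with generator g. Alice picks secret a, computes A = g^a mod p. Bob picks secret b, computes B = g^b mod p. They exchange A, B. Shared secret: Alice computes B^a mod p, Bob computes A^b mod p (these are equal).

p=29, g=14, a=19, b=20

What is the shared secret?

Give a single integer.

Answer: 7

Derivation:
A = 14^19 mod 29  (bits of 19 = 10011)
  bit 0 = 1: r = r^2 * 14 mod 29 = 1^2 * 14 = 1*14 = 14
  bit 1 = 0: r = r^2 mod 29 = 14^2 = 22
  bit 2 = 0: r = r^2 mod 29 = 22^2 = 20
  bit 3 = 1: r = r^2 * 14 mod 29 = 20^2 * 14 = 23*14 = 3
  bit 4 = 1: r = r^2 * 14 mod 29 = 3^2 * 14 = 9*14 = 10
  -> A = 10
B = 14^20 mod 29  (bits of 20 = 10100)
  bit 0 = 1: r = r^2 * 14 mod 29 = 1^2 * 14 = 1*14 = 14
  bit 1 = 0: r = r^2 mod 29 = 14^2 = 22
  bit 2 = 1: r = r^2 * 14 mod 29 = 22^2 * 14 = 20*14 = 19
  bit 3 = 0: r = r^2 mod 29 = 19^2 = 13
  bit 4 = 0: r = r^2 mod 29 = 13^2 = 24
  -> B = 24
s = B^a = 24^19 mod 29  (bits of 19 = 10011)
  bit 0 = 1: r = r^2 * 24 mod 29 = 1^2 * 24 = 1*24 = 24
  bit 1 = 0: r = r^2 mod 29 = 24^2 = 25
  bit 2 = 0: r = r^2 mod 29 = 25^2 = 16
  bit 3 = 1: r = r^2 * 24 mod 29 = 16^2 * 24 = 24*24 = 25
  bit 4 = 1: r = r^2 * 24 mod 29 = 25^2 * 24 = 16*24 = 7
  -> s = B^a = 7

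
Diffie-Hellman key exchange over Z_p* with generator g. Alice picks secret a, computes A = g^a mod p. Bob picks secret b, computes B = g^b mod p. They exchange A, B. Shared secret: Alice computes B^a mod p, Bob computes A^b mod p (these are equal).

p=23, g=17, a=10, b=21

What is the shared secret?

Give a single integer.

Answer: 6

Derivation:
A = 17^10 mod 23  (bits of 10 = 1010)
  bit 0 = 1: r = r^2 * 17 mod 23 = 1^2 * 17 = 1*17 = 17
  bit 1 = 0: r = r^2 mod 23 = 17^2 = 13
  bit 2 = 1: r = r^2 * 17 mod 23 = 13^2 * 17 = 8*17 = 21
  bit 3 = 0: r = r^2 mod 23 = 21^2 = 4
  -> A = 4
B = 17^21 mod 23  (bits of 21 = 10101)
  bit 0 = 1: r = r^2 * 17 mod 23 = 1^2 * 17 = 1*17 = 17
  bit 1 = 0: r = r^2 mod 23 = 17^2 = 13
  bit 2 = 1: r = r^2 * 17 mod 23 = 13^2 * 17 = 8*17 = 21
  bit 3 = 0: r = r^2 mod 23 = 21^2 = 4
  bit 4 = 1: r = r^2 * 17 mod 23 = 4^2 * 17 = 16*17 = 19
  -> B = 19
s = B^a = 19^10 mod 23  (bits of 10 = 1010)
  bit 0 = 1: r = r^2 * 19 mod 23 = 1^2 * 19 = 1*19 = 19
  bit 1 = 0: r = r^2 mod 23 = 19^2 = 16
  bit 2 = 1: r = r^2 * 19 mod 23 = 16^2 * 19 = 3*19 = 11
  bit 3 = 0: r = r^2 mod 23 = 11^2 = 6
  -> s = B^a = 6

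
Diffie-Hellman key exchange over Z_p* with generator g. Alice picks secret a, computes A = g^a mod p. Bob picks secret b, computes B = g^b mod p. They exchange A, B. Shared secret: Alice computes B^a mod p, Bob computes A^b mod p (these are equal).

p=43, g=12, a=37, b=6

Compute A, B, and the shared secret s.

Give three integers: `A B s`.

Answer: 19 21 11

Derivation:
A = 12^37 mod 43  (bits of 37 = 100101)
  bit 0 = 1: r = r^2 * 12 mod 43 = 1^2 * 12 = 1*12 = 12
  bit 1 = 0: r = r^2 mod 43 = 12^2 = 15
  bit 2 = 0: r = r^2 mod 43 = 15^2 = 10
  bit 3 = 1: r = r^2 * 12 mod 43 = 10^2 * 12 = 14*12 = 39
  bit 4 = 0: r = r^2 mod 43 = 39^2 = 16
  bit 5 = 1: r = r^2 * 12 mod 43 = 16^2 * 12 = 41*12 = 19
  -> A = 19
B = 12^6 mod 43  (bits of 6 = 110)
  bit 0 = 1: r = r^2 * 12 mod 43 = 1^2 * 12 = 1*12 = 12
  bit 1 = 1: r = r^2 * 12 mod 43 = 12^2 * 12 = 15*12 = 8
  bit 2 = 0: r = r^2 mod 43 = 8^2 = 21
  -> B = 21
s = B^a = 21^37 mod 43  (bits of 37 = 100101)
  bit 0 = 1: r = r^2 * 21 mod 43 = 1^2 * 21 = 1*21 = 21
  bit 1 = 0: r = r^2 mod 43 = 21^2 = 11
  bit 2 = 0: r = r^2 mod 43 = 11^2 = 35
  bit 3 = 1: r = r^2 * 21 mod 43 = 35^2 * 21 = 21*21 = 11
  bit 4 = 0: r = r^2 mod 43 = 11^2 = 35
  bit 5 = 1: r = r^2 * 21 mod 43 = 35^2 * 21 = 21*21 = 11
  -> s = B^a = 11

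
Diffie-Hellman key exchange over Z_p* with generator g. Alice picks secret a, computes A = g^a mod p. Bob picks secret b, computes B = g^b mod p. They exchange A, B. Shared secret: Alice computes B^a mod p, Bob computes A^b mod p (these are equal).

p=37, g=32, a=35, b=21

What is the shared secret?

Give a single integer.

A = 32^35 mod 37  (bits of 35 = 100011)
  bit 0 = 1: r = r^2 * 32 mod 37 = 1^2 * 32 = 1*32 = 32
  bit 1 = 0: r = r^2 mod 37 = 32^2 = 25
  bit 2 = 0: r = r^2 mod 37 = 25^2 = 33
  bit 3 = 0: r = r^2 mod 37 = 33^2 = 16
  bit 4 = 1: r = r^2 * 32 mod 37 = 16^2 * 32 = 34*32 = 15
  bit 5 = 1: r = r^2 * 32 mod 37 = 15^2 * 32 = 3*32 = 22
  -> A = 22
B = 32^21 mod 37  (bits of 21 = 10101)
  bit 0 = 1: r = r^2 * 32 mod 37 = 1^2 * 32 = 1*32 = 32
  bit 1 = 0: r = r^2 mod 37 = 32^2 = 25
  bit 2 = 1: r = r^2 * 32 mod 37 = 25^2 * 32 = 33*32 = 20
  bit 3 = 0: r = r^2 mod 37 = 20^2 = 30
  bit 4 = 1: r = r^2 * 32 mod 37 = 30^2 * 32 = 12*32 = 14
  -> B = 14
s = B^a = 14^35 mod 37  (bits of 35 = 100011)
  bit 0 = 1: r = r^2 * 14 mod 37 = 1^2 * 14 = 1*14 = 14
  bit 1 = 0: r = r^2 mod 37 = 14^2 = 11
  bit 2 = 0: r = r^2 mod 37 = 11^2 = 10
  bit 3 = 0: r = r^2 mod 37 = 10^2 = 26
  bit 4 = 1: r = r^2 * 14 mod 37 = 26^2 * 14 = 10*14 = 29
  bit 5 = 1: r = r^2 * 14 mod 37 = 29^2 * 14 = 27*14 = 8
  -> s = B^a = 8

Answer: 8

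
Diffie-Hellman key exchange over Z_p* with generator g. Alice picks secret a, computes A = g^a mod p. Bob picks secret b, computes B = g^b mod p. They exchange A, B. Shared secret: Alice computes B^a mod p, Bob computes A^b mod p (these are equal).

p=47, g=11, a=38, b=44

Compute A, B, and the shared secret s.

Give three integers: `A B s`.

Answer: 4 7 3

Derivation:
A = 11^38 mod 47  (bits of 38 = 100110)
  bit 0 = 1: r = r^2 * 11 mod 47 = 1^2 * 11 = 1*11 = 11
  bit 1 = 0: r = r^2 mod 47 = 11^2 = 27
  bit 2 = 0: r = r^2 mod 47 = 27^2 = 24
  bit 3 = 1: r = r^2 * 11 mod 47 = 24^2 * 11 = 12*11 = 38
  bit 4 = 1: r = r^2 * 11 mod 47 = 38^2 * 11 = 34*11 = 45
  bit 5 = 0: r = r^2 mod 47 = 45^2 = 4
  -> A = 4
B = 11^44 mod 47  (bits of 44 = 101100)
  bit 0 = 1: r = r^2 * 11 mod 47 = 1^2 * 11 = 1*11 = 11
  bit 1 = 0: r = r^2 mod 47 = 11^2 = 27
  bit 2 = 1: r = r^2 * 11 mod 47 = 27^2 * 11 = 24*11 = 29
  bit 3 = 1: r = r^2 * 11 mod 47 = 29^2 * 11 = 42*11 = 39
  bit 4 = 0: r = r^2 mod 47 = 39^2 = 17
  bit 5 = 0: r = r^2 mod 47 = 17^2 = 7
  -> B = 7
s = B^a = 7^38 mod 47  (bits of 38 = 100110)
  bit 0 = 1: r = r^2 * 7 mod 47 = 1^2 * 7 = 1*7 = 7
  bit 1 = 0: r = r^2 mod 47 = 7^2 = 2
  bit 2 = 0: r = r^2 mod 47 = 2^2 = 4
  bit 3 = 1: r = r^2 * 7 mod 47 = 4^2 * 7 = 16*7 = 18
  bit 4 = 1: r = r^2 * 7 mod 47 = 18^2 * 7 = 42*7 = 12
  bit 5 = 0: r = r^2 mod 47 = 12^2 = 3
  -> s = B^a = 3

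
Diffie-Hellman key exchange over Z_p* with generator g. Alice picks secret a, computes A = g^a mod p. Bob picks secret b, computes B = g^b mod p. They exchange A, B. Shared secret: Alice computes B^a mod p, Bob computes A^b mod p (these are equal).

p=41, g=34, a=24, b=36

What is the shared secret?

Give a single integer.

Answer: 18

Derivation:
A = 34^24 mod 41  (bits of 24 = 11000)
  bit 0 = 1: r = r^2 * 34 mod 41 = 1^2 * 34 = 1*34 = 34
  bit 1 = 1: r = r^2 * 34 mod 41 = 34^2 * 34 = 8*34 = 26
  bit 2 = 0: r = r^2 mod 41 = 26^2 = 20
  bit 3 = 0: r = r^2 mod 41 = 20^2 = 31
  bit 4 = 0: r = r^2 mod 41 = 31^2 = 18
  -> A = 18
B = 34^36 mod 41  (bits of 36 = 100100)
  bit 0 = 1: r = r^2 * 34 mod 41 = 1^2 * 34 = 1*34 = 34
  bit 1 = 0: r = r^2 mod 41 = 34^2 = 8
  bit 2 = 0: r = r^2 mod 41 = 8^2 = 23
  bit 3 = 1: r = r^2 * 34 mod 41 = 23^2 * 34 = 37*34 = 28
  bit 4 = 0: r = r^2 mod 41 = 28^2 = 5
  bit 5 = 0: r = r^2 mod 41 = 5^2 = 25
  -> B = 25
s = B^a = 25^24 mod 41  (bits of 24 = 11000)
  bit 0 = 1: r = r^2 * 25 mod 41 = 1^2 * 25 = 1*25 = 25
  bit 1 = 1: r = r^2 * 25 mod 41 = 25^2 * 25 = 10*25 = 4
  bit 2 = 0: r = r^2 mod 41 = 4^2 = 16
  bit 3 = 0: r = r^2 mod 41 = 16^2 = 10
  bit 4 = 0: r = r^2 mod 41 = 10^2 = 18
  -> s = B^a = 18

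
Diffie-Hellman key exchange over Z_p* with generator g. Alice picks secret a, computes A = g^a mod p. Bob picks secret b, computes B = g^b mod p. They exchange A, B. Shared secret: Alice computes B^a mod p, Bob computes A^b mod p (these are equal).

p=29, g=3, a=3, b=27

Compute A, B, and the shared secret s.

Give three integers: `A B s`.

Answer: 27 10 14

Derivation:
A = 3^3 mod 29  (bits of 3 = 11)
  bit 0 = 1: r = r^2 * 3 mod 29 = 1^2 * 3 = 1*3 = 3
  bit 1 = 1: r = r^2 * 3 mod 29 = 3^2 * 3 = 9*3 = 27
  -> A = 27
B = 3^27 mod 29  (bits of 27 = 11011)
  bit 0 = 1: r = r^2 * 3 mod 29 = 1^2 * 3 = 1*3 = 3
  bit 1 = 1: r = r^2 * 3 mod 29 = 3^2 * 3 = 9*3 = 27
  bit 2 = 0: r = r^2 mod 29 = 27^2 = 4
  bit 3 = 1: r = r^2 * 3 mod 29 = 4^2 * 3 = 16*3 = 19
  bit 4 = 1: r = r^2 * 3 mod 29 = 19^2 * 3 = 13*3 = 10
  -> B = 10
s = B^a = 10^3 mod 29  (bits of 3 = 11)
  bit 0 = 1: r = r^2 * 10 mod 29 = 1^2 * 10 = 1*10 = 10
  bit 1 = 1: r = r^2 * 10 mod 29 = 10^2 * 10 = 13*10 = 14
  -> s = B^a = 14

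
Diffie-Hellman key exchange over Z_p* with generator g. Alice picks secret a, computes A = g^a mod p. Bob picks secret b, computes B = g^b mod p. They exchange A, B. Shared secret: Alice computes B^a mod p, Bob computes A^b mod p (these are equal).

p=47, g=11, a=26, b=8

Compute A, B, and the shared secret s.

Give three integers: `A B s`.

Answer: 32 12 36

Derivation:
A = 11^26 mod 47  (bits of 26 = 11010)
  bit 0 = 1: r = r^2 * 11 mod 47 = 1^2 * 11 = 1*11 = 11
  bit 1 = 1: r = r^2 * 11 mod 47 = 11^2 * 11 = 27*11 = 15
  bit 2 = 0: r = r^2 mod 47 = 15^2 = 37
  bit 3 = 1: r = r^2 * 11 mod 47 = 37^2 * 11 = 6*11 = 19
  bit 4 = 0: r = r^2 mod 47 = 19^2 = 32
  -> A = 32
B = 11^8 mod 47  (bits of 8 = 1000)
  bit 0 = 1: r = r^2 * 11 mod 47 = 1^2 * 11 = 1*11 = 11
  bit 1 = 0: r = r^2 mod 47 = 11^2 = 27
  bit 2 = 0: r = r^2 mod 47 = 27^2 = 24
  bit 3 = 0: r = r^2 mod 47 = 24^2 = 12
  -> B = 12
s = B^a = 12^26 mod 47  (bits of 26 = 11010)
  bit 0 = 1: r = r^2 * 12 mod 47 = 1^2 * 12 = 1*12 = 12
  bit 1 = 1: r = r^2 * 12 mod 47 = 12^2 * 12 = 3*12 = 36
  bit 2 = 0: r = r^2 mod 47 = 36^2 = 27
  bit 3 = 1: r = r^2 * 12 mod 47 = 27^2 * 12 = 24*12 = 6
  bit 4 = 0: r = r^2 mod 47 = 6^2 = 36
  -> s = B^a = 36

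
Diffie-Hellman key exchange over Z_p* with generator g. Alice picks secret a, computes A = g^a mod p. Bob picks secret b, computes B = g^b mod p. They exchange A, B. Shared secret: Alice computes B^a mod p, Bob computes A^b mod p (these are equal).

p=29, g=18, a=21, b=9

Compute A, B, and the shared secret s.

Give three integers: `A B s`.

Answer: 12 27 12

Derivation:
A = 18^21 mod 29  (bits of 21 = 10101)
  bit 0 = 1: r = r^2 * 18 mod 29 = 1^2 * 18 = 1*18 = 18
  bit 1 = 0: r = r^2 mod 29 = 18^2 = 5
  bit 2 = 1: r = r^2 * 18 mod 29 = 5^2 * 18 = 25*18 = 15
  bit 3 = 0: r = r^2 mod 29 = 15^2 = 22
  bit 4 = 1: r = r^2 * 18 mod 29 = 22^2 * 18 = 20*18 = 12
  -> A = 12
B = 18^9 mod 29  (bits of 9 = 1001)
  bit 0 = 1: r = r^2 * 18 mod 29 = 1^2 * 18 = 1*18 = 18
  bit 1 = 0: r = r^2 mod 29 = 18^2 = 5
  bit 2 = 0: r = r^2 mod 29 = 5^2 = 25
  bit 3 = 1: r = r^2 * 18 mod 29 = 25^2 * 18 = 16*18 = 27
  -> B = 27
s = B^a = 27^21 mod 29  (bits of 21 = 10101)
  bit 0 = 1: r = r^2 * 27 mod 29 = 1^2 * 27 = 1*27 = 27
  bit 1 = 0: r = r^2 mod 29 = 27^2 = 4
  bit 2 = 1: r = r^2 * 27 mod 29 = 4^2 * 27 = 16*27 = 26
  bit 3 = 0: r = r^2 mod 29 = 26^2 = 9
  bit 4 = 1: r = r^2 * 27 mod 29 = 9^2 * 27 = 23*27 = 12
  -> s = B^a = 12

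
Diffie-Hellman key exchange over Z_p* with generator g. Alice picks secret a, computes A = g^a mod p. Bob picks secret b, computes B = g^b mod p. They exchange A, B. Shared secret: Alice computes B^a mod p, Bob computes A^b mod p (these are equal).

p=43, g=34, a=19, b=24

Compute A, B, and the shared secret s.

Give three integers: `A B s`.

A = 34^19 mod 43  (bits of 19 = 10011)
  bit 0 = 1: r = r^2 * 34 mod 43 = 1^2 * 34 = 1*34 = 34
  bit 1 = 0: r = r^2 mod 43 = 34^2 = 38
  bit 2 = 0: r = r^2 mod 43 = 38^2 = 25
  bit 3 = 1: r = r^2 * 34 mod 43 = 25^2 * 34 = 23*34 = 8
  bit 4 = 1: r = r^2 * 34 mod 43 = 8^2 * 34 = 21*34 = 26
  -> A = 26
B = 34^24 mod 43  (bits of 24 = 11000)
  bit 0 = 1: r = r^2 * 34 mod 43 = 1^2 * 34 = 1*34 = 34
  bit 1 = 1: r = r^2 * 34 mod 43 = 34^2 * 34 = 38*34 = 2
  bit 2 = 0: r = r^2 mod 43 = 2^2 = 4
  bit 3 = 0: r = r^2 mod 43 = 4^2 = 16
  bit 4 = 0: r = r^2 mod 43 = 16^2 = 41
  -> B = 41
s = B^a = 41^19 mod 43  (bits of 19 = 10011)
  bit 0 = 1: r = r^2 * 41 mod 43 = 1^2 * 41 = 1*41 = 41
  bit 1 = 0: r = r^2 mod 43 = 41^2 = 4
  bit 2 = 0: r = r^2 mod 43 = 4^2 = 16
  bit 3 = 1: r = r^2 * 41 mod 43 = 16^2 * 41 = 41*41 = 4
  bit 4 = 1: r = r^2 * 41 mod 43 = 4^2 * 41 = 16*41 = 11
  -> s = B^a = 11

Answer: 26 41 11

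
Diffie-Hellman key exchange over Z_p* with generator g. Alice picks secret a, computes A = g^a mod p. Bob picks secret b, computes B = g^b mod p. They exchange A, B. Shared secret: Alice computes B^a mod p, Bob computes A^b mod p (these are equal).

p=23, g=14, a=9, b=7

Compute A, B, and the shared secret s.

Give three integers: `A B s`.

A = 14^9 mod 23  (bits of 9 = 1001)
  bit 0 = 1: r = r^2 * 14 mod 23 = 1^2 * 14 = 1*14 = 14
  bit 1 = 0: r = r^2 mod 23 = 14^2 = 12
  bit 2 = 0: r = r^2 mod 23 = 12^2 = 6
  bit 3 = 1: r = r^2 * 14 mod 23 = 6^2 * 14 = 13*14 = 21
  -> A = 21
B = 14^7 mod 23  (bits of 7 = 111)
  bit 0 = 1: r = r^2 * 14 mod 23 = 1^2 * 14 = 1*14 = 14
  bit 1 = 1: r = r^2 * 14 mod 23 = 14^2 * 14 = 12*14 = 7
  bit 2 = 1: r = r^2 * 14 mod 23 = 7^2 * 14 = 3*14 = 19
  -> B = 19
s = B^a = 19^9 mod 23  (bits of 9 = 1001)
  bit 0 = 1: r = r^2 * 19 mod 23 = 1^2 * 19 = 1*19 = 19
  bit 1 = 0: r = r^2 mod 23 = 19^2 = 16
  bit 2 = 0: r = r^2 mod 23 = 16^2 = 3
  bit 3 = 1: r = r^2 * 19 mod 23 = 3^2 * 19 = 9*19 = 10
  -> s = B^a = 10

Answer: 21 19 10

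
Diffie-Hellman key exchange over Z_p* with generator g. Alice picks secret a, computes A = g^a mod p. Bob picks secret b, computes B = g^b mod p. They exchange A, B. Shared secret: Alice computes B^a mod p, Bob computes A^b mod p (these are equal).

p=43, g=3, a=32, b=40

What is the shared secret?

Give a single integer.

A = 3^32 mod 43  (bits of 32 = 100000)
  bit 0 = 1: r = r^2 * 3 mod 43 = 1^2 * 3 = 1*3 = 3
  bit 1 = 0: r = r^2 mod 43 = 3^2 = 9
  bit 2 = 0: r = r^2 mod 43 = 9^2 = 38
  bit 3 = 0: r = r^2 mod 43 = 38^2 = 25
  bit 4 = 0: r = r^2 mod 43 = 25^2 = 23
  bit 5 = 0: r = r^2 mod 43 = 23^2 = 13
  -> A = 13
B = 3^40 mod 43  (bits of 40 = 101000)
  bit 0 = 1: r = r^2 * 3 mod 43 = 1^2 * 3 = 1*3 = 3
  bit 1 = 0: r = r^2 mod 43 = 3^2 = 9
  bit 2 = 1: r = r^2 * 3 mod 43 = 9^2 * 3 = 38*3 = 28
  bit 3 = 0: r = r^2 mod 43 = 28^2 = 10
  bit 4 = 0: r = r^2 mod 43 = 10^2 = 14
  bit 5 = 0: r = r^2 mod 43 = 14^2 = 24
  -> B = 24
s = B^a = 24^32 mod 43  (bits of 32 = 100000)
  bit 0 = 1: r = r^2 * 24 mod 43 = 1^2 * 24 = 1*24 = 24
  bit 1 = 0: r = r^2 mod 43 = 24^2 = 17
  bit 2 = 0: r = r^2 mod 43 = 17^2 = 31
  bit 3 = 0: r = r^2 mod 43 = 31^2 = 15
  bit 4 = 0: r = r^2 mod 43 = 15^2 = 10
  bit 5 = 0: r = r^2 mod 43 = 10^2 = 14
  -> s = B^a = 14

Answer: 14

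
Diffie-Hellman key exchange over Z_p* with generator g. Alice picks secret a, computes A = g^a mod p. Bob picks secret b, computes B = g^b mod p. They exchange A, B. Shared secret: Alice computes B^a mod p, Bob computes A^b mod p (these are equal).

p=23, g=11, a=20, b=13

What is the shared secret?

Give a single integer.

Answer: 16

Derivation:
A = 11^20 mod 23  (bits of 20 = 10100)
  bit 0 = 1: r = r^2 * 11 mod 23 = 1^2 * 11 = 1*11 = 11
  bit 1 = 0: r = r^2 mod 23 = 11^2 = 6
  bit 2 = 1: r = r^2 * 11 mod 23 = 6^2 * 11 = 13*11 = 5
  bit 3 = 0: r = r^2 mod 23 = 5^2 = 2
  bit 4 = 0: r = r^2 mod 23 = 2^2 = 4
  -> A = 4
B = 11^13 mod 23  (bits of 13 = 1101)
  bit 0 = 1: r = r^2 * 11 mod 23 = 1^2 * 11 = 1*11 = 11
  bit 1 = 1: r = r^2 * 11 mod 23 = 11^2 * 11 = 6*11 = 20
  bit 2 = 0: r = r^2 mod 23 = 20^2 = 9
  bit 3 = 1: r = r^2 * 11 mod 23 = 9^2 * 11 = 12*11 = 17
  -> B = 17
s = B^a = 17^20 mod 23  (bits of 20 = 10100)
  bit 0 = 1: r = r^2 * 17 mod 23 = 1^2 * 17 = 1*17 = 17
  bit 1 = 0: r = r^2 mod 23 = 17^2 = 13
  bit 2 = 1: r = r^2 * 17 mod 23 = 13^2 * 17 = 8*17 = 21
  bit 3 = 0: r = r^2 mod 23 = 21^2 = 4
  bit 4 = 0: r = r^2 mod 23 = 4^2 = 16
  -> s = B^a = 16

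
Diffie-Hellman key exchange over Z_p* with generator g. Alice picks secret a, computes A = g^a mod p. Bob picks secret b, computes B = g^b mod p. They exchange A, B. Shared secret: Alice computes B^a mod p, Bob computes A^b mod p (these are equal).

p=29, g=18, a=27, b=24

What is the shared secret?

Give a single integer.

A = 18^27 mod 29  (bits of 27 = 11011)
  bit 0 = 1: r = r^2 * 18 mod 29 = 1^2 * 18 = 1*18 = 18
  bit 1 = 1: r = r^2 * 18 mod 29 = 18^2 * 18 = 5*18 = 3
  bit 2 = 0: r = r^2 mod 29 = 3^2 = 9
  bit 3 = 1: r = r^2 * 18 mod 29 = 9^2 * 18 = 23*18 = 8
  bit 4 = 1: r = r^2 * 18 mod 29 = 8^2 * 18 = 6*18 = 21
  -> A = 21
B = 18^24 mod 29  (bits of 24 = 11000)
  bit 0 = 1: r = r^2 * 18 mod 29 = 1^2 * 18 = 1*18 = 18
  bit 1 = 1: r = r^2 * 18 mod 29 = 18^2 * 18 = 5*18 = 3
  bit 2 = 0: r = r^2 mod 29 = 3^2 = 9
  bit 3 = 0: r = r^2 mod 29 = 9^2 = 23
  bit 4 = 0: r = r^2 mod 29 = 23^2 = 7
  -> B = 7
s = B^a = 7^27 mod 29  (bits of 27 = 11011)
  bit 0 = 1: r = r^2 * 7 mod 29 = 1^2 * 7 = 1*7 = 7
  bit 1 = 1: r = r^2 * 7 mod 29 = 7^2 * 7 = 20*7 = 24
  bit 2 = 0: r = r^2 mod 29 = 24^2 = 25
  bit 3 = 1: r = r^2 * 7 mod 29 = 25^2 * 7 = 16*7 = 25
  bit 4 = 1: r = r^2 * 7 mod 29 = 25^2 * 7 = 16*7 = 25
  -> s = B^a = 25

Answer: 25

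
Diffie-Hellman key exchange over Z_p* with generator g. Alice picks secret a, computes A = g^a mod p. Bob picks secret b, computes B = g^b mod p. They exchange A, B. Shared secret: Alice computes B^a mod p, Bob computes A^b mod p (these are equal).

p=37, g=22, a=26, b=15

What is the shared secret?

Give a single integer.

Answer: 11

Derivation:
A = 22^26 mod 37  (bits of 26 = 11010)
  bit 0 = 1: r = r^2 * 22 mod 37 = 1^2 * 22 = 1*22 = 22
  bit 1 = 1: r = r^2 * 22 mod 37 = 22^2 * 22 = 3*22 = 29
  bit 2 = 0: r = r^2 mod 37 = 29^2 = 27
  bit 3 = 1: r = r^2 * 22 mod 37 = 27^2 * 22 = 26*22 = 17
  bit 4 = 0: r = r^2 mod 37 = 17^2 = 30
  -> A = 30
B = 22^15 mod 37  (bits of 15 = 1111)
  bit 0 = 1: r = r^2 * 22 mod 37 = 1^2 * 22 = 1*22 = 22
  bit 1 = 1: r = r^2 * 22 mod 37 = 22^2 * 22 = 3*22 = 29
  bit 2 = 1: r = r^2 * 22 mod 37 = 29^2 * 22 = 27*22 = 2
  bit 3 = 1: r = r^2 * 22 mod 37 = 2^2 * 22 = 4*22 = 14
  -> B = 14
s = B^a = 14^26 mod 37  (bits of 26 = 11010)
  bit 0 = 1: r = r^2 * 14 mod 37 = 1^2 * 14 = 1*14 = 14
  bit 1 = 1: r = r^2 * 14 mod 37 = 14^2 * 14 = 11*14 = 6
  bit 2 = 0: r = r^2 mod 37 = 6^2 = 36
  bit 3 = 1: r = r^2 * 14 mod 37 = 36^2 * 14 = 1*14 = 14
  bit 4 = 0: r = r^2 mod 37 = 14^2 = 11
  -> s = B^a = 11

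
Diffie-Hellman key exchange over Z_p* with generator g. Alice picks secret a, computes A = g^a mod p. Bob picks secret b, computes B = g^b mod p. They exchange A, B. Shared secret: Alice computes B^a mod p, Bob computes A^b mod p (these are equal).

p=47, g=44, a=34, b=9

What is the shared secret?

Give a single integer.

Answer: 25

Derivation:
A = 44^34 mod 47  (bits of 34 = 100010)
  bit 0 = 1: r = r^2 * 44 mod 47 = 1^2 * 44 = 1*44 = 44
  bit 1 = 0: r = r^2 mod 47 = 44^2 = 9
  bit 2 = 0: r = r^2 mod 47 = 9^2 = 34
  bit 3 = 0: r = r^2 mod 47 = 34^2 = 28
  bit 4 = 1: r = r^2 * 44 mod 47 = 28^2 * 44 = 32*44 = 45
  bit 5 = 0: r = r^2 mod 47 = 45^2 = 4
  -> A = 4
B = 44^9 mod 47  (bits of 9 = 1001)
  bit 0 = 1: r = r^2 * 44 mod 47 = 1^2 * 44 = 1*44 = 44
  bit 1 = 0: r = r^2 mod 47 = 44^2 = 9
  bit 2 = 0: r = r^2 mod 47 = 9^2 = 34
  bit 3 = 1: r = r^2 * 44 mod 47 = 34^2 * 44 = 28*44 = 10
  -> B = 10
s = B^a = 10^34 mod 47  (bits of 34 = 100010)
  bit 0 = 1: r = r^2 * 10 mod 47 = 1^2 * 10 = 1*10 = 10
  bit 1 = 0: r = r^2 mod 47 = 10^2 = 6
  bit 2 = 0: r = r^2 mod 47 = 6^2 = 36
  bit 3 = 0: r = r^2 mod 47 = 36^2 = 27
  bit 4 = 1: r = r^2 * 10 mod 47 = 27^2 * 10 = 24*10 = 5
  bit 5 = 0: r = r^2 mod 47 = 5^2 = 25
  -> s = B^a = 25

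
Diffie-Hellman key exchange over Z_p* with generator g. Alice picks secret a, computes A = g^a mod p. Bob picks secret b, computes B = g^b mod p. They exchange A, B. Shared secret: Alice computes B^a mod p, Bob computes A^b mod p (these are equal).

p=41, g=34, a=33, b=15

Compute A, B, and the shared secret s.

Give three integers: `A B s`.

Answer: 12 27 27

Derivation:
A = 34^33 mod 41  (bits of 33 = 100001)
  bit 0 = 1: r = r^2 * 34 mod 41 = 1^2 * 34 = 1*34 = 34
  bit 1 = 0: r = r^2 mod 41 = 34^2 = 8
  bit 2 = 0: r = r^2 mod 41 = 8^2 = 23
  bit 3 = 0: r = r^2 mod 41 = 23^2 = 37
  bit 4 = 0: r = r^2 mod 41 = 37^2 = 16
  bit 5 = 1: r = r^2 * 34 mod 41 = 16^2 * 34 = 10*34 = 12
  -> A = 12
B = 34^15 mod 41  (bits of 15 = 1111)
  bit 0 = 1: r = r^2 * 34 mod 41 = 1^2 * 34 = 1*34 = 34
  bit 1 = 1: r = r^2 * 34 mod 41 = 34^2 * 34 = 8*34 = 26
  bit 2 = 1: r = r^2 * 34 mod 41 = 26^2 * 34 = 20*34 = 24
  bit 3 = 1: r = r^2 * 34 mod 41 = 24^2 * 34 = 2*34 = 27
  -> B = 27
s = B^a = 27^33 mod 41  (bits of 33 = 100001)
  bit 0 = 1: r = r^2 * 27 mod 41 = 1^2 * 27 = 1*27 = 27
  bit 1 = 0: r = r^2 mod 41 = 27^2 = 32
  bit 2 = 0: r = r^2 mod 41 = 32^2 = 40
  bit 3 = 0: r = r^2 mod 41 = 40^2 = 1
  bit 4 = 0: r = r^2 mod 41 = 1^2 = 1
  bit 5 = 1: r = r^2 * 27 mod 41 = 1^2 * 27 = 1*27 = 27
  -> s = B^a = 27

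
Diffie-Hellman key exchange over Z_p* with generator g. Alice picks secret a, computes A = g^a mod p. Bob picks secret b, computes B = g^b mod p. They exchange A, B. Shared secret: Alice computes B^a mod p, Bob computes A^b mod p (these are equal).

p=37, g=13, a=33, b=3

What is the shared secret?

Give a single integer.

Answer: 31

Derivation:
A = 13^33 mod 37  (bits of 33 = 100001)
  bit 0 = 1: r = r^2 * 13 mod 37 = 1^2 * 13 = 1*13 = 13
  bit 1 = 0: r = r^2 mod 37 = 13^2 = 21
  bit 2 = 0: r = r^2 mod 37 = 21^2 = 34
  bit 3 = 0: r = r^2 mod 37 = 34^2 = 9
  bit 4 = 0: r = r^2 mod 37 = 9^2 = 7
  bit 5 = 1: r = r^2 * 13 mod 37 = 7^2 * 13 = 12*13 = 8
  -> A = 8
B = 13^3 mod 37  (bits of 3 = 11)
  bit 0 = 1: r = r^2 * 13 mod 37 = 1^2 * 13 = 1*13 = 13
  bit 1 = 1: r = r^2 * 13 mod 37 = 13^2 * 13 = 21*13 = 14
  -> B = 14
s = B^a = 14^33 mod 37  (bits of 33 = 100001)
  bit 0 = 1: r = r^2 * 14 mod 37 = 1^2 * 14 = 1*14 = 14
  bit 1 = 0: r = r^2 mod 37 = 14^2 = 11
  bit 2 = 0: r = r^2 mod 37 = 11^2 = 10
  bit 3 = 0: r = r^2 mod 37 = 10^2 = 26
  bit 4 = 0: r = r^2 mod 37 = 26^2 = 10
  bit 5 = 1: r = r^2 * 14 mod 37 = 10^2 * 14 = 26*14 = 31
  -> s = B^a = 31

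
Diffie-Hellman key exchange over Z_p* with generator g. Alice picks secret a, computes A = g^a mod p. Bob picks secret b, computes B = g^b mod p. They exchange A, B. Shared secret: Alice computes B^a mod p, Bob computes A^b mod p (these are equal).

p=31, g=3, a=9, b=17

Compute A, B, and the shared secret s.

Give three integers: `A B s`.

Answer: 29 22 27

Derivation:
A = 3^9 mod 31  (bits of 9 = 1001)
  bit 0 = 1: r = r^2 * 3 mod 31 = 1^2 * 3 = 1*3 = 3
  bit 1 = 0: r = r^2 mod 31 = 3^2 = 9
  bit 2 = 0: r = r^2 mod 31 = 9^2 = 19
  bit 3 = 1: r = r^2 * 3 mod 31 = 19^2 * 3 = 20*3 = 29
  -> A = 29
B = 3^17 mod 31  (bits of 17 = 10001)
  bit 0 = 1: r = r^2 * 3 mod 31 = 1^2 * 3 = 1*3 = 3
  bit 1 = 0: r = r^2 mod 31 = 3^2 = 9
  bit 2 = 0: r = r^2 mod 31 = 9^2 = 19
  bit 3 = 0: r = r^2 mod 31 = 19^2 = 20
  bit 4 = 1: r = r^2 * 3 mod 31 = 20^2 * 3 = 28*3 = 22
  -> B = 22
s = B^a = 22^9 mod 31  (bits of 9 = 1001)
  bit 0 = 1: r = r^2 * 22 mod 31 = 1^2 * 22 = 1*22 = 22
  bit 1 = 0: r = r^2 mod 31 = 22^2 = 19
  bit 2 = 0: r = r^2 mod 31 = 19^2 = 20
  bit 3 = 1: r = r^2 * 22 mod 31 = 20^2 * 22 = 28*22 = 27
  -> s = B^a = 27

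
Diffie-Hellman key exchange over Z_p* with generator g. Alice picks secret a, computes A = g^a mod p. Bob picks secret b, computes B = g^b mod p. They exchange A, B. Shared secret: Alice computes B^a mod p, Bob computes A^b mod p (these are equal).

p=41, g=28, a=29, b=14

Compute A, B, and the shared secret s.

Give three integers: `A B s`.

Answer: 7 20 2

Derivation:
A = 28^29 mod 41  (bits of 29 = 11101)
  bit 0 = 1: r = r^2 * 28 mod 41 = 1^2 * 28 = 1*28 = 28
  bit 1 = 1: r = r^2 * 28 mod 41 = 28^2 * 28 = 5*28 = 17
  bit 2 = 1: r = r^2 * 28 mod 41 = 17^2 * 28 = 2*28 = 15
  bit 3 = 0: r = r^2 mod 41 = 15^2 = 20
  bit 4 = 1: r = r^2 * 28 mod 41 = 20^2 * 28 = 31*28 = 7
  -> A = 7
B = 28^14 mod 41  (bits of 14 = 1110)
  bit 0 = 1: r = r^2 * 28 mod 41 = 1^2 * 28 = 1*28 = 28
  bit 1 = 1: r = r^2 * 28 mod 41 = 28^2 * 28 = 5*28 = 17
  bit 2 = 1: r = r^2 * 28 mod 41 = 17^2 * 28 = 2*28 = 15
  bit 3 = 0: r = r^2 mod 41 = 15^2 = 20
  -> B = 20
s = B^a = 20^29 mod 41  (bits of 29 = 11101)
  bit 0 = 1: r = r^2 * 20 mod 41 = 1^2 * 20 = 1*20 = 20
  bit 1 = 1: r = r^2 * 20 mod 41 = 20^2 * 20 = 31*20 = 5
  bit 2 = 1: r = r^2 * 20 mod 41 = 5^2 * 20 = 25*20 = 8
  bit 3 = 0: r = r^2 mod 41 = 8^2 = 23
  bit 4 = 1: r = r^2 * 20 mod 41 = 23^2 * 20 = 37*20 = 2
  -> s = B^a = 2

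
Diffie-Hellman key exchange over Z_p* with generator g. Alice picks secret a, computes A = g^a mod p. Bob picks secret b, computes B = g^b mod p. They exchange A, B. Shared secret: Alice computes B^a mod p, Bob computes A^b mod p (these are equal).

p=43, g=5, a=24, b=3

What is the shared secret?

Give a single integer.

Answer: 21

Derivation:
A = 5^24 mod 43  (bits of 24 = 11000)
  bit 0 = 1: r = r^2 * 5 mod 43 = 1^2 * 5 = 1*5 = 5
  bit 1 = 1: r = r^2 * 5 mod 43 = 5^2 * 5 = 25*5 = 39
  bit 2 = 0: r = r^2 mod 43 = 39^2 = 16
  bit 3 = 0: r = r^2 mod 43 = 16^2 = 41
  bit 4 = 0: r = r^2 mod 43 = 41^2 = 4
  -> A = 4
B = 5^3 mod 43  (bits of 3 = 11)
  bit 0 = 1: r = r^2 * 5 mod 43 = 1^2 * 5 = 1*5 = 5
  bit 1 = 1: r = r^2 * 5 mod 43 = 5^2 * 5 = 25*5 = 39
  -> B = 39
s = B^a = 39^24 mod 43  (bits of 24 = 11000)
  bit 0 = 1: r = r^2 * 39 mod 43 = 1^2 * 39 = 1*39 = 39
  bit 1 = 1: r = r^2 * 39 mod 43 = 39^2 * 39 = 16*39 = 22
  bit 2 = 0: r = r^2 mod 43 = 22^2 = 11
  bit 3 = 0: r = r^2 mod 43 = 11^2 = 35
  bit 4 = 0: r = r^2 mod 43 = 35^2 = 21
  -> s = B^a = 21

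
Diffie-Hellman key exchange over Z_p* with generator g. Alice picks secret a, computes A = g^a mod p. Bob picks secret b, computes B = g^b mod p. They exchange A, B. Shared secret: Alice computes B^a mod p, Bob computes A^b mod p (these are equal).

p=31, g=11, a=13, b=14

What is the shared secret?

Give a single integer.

Answer: 28

Derivation:
A = 11^13 mod 31  (bits of 13 = 1101)
  bit 0 = 1: r = r^2 * 11 mod 31 = 1^2 * 11 = 1*11 = 11
  bit 1 = 1: r = r^2 * 11 mod 31 = 11^2 * 11 = 28*11 = 29
  bit 2 = 0: r = r^2 mod 31 = 29^2 = 4
  bit 3 = 1: r = r^2 * 11 mod 31 = 4^2 * 11 = 16*11 = 21
  -> A = 21
B = 11^14 mod 31  (bits of 14 = 1110)
  bit 0 = 1: r = r^2 * 11 mod 31 = 1^2 * 11 = 1*11 = 11
  bit 1 = 1: r = r^2 * 11 mod 31 = 11^2 * 11 = 28*11 = 29
  bit 2 = 1: r = r^2 * 11 mod 31 = 29^2 * 11 = 4*11 = 13
  bit 3 = 0: r = r^2 mod 31 = 13^2 = 14
  -> B = 14
s = B^a = 14^13 mod 31  (bits of 13 = 1101)
  bit 0 = 1: r = r^2 * 14 mod 31 = 1^2 * 14 = 1*14 = 14
  bit 1 = 1: r = r^2 * 14 mod 31 = 14^2 * 14 = 10*14 = 16
  bit 2 = 0: r = r^2 mod 31 = 16^2 = 8
  bit 3 = 1: r = r^2 * 14 mod 31 = 8^2 * 14 = 2*14 = 28
  -> s = B^a = 28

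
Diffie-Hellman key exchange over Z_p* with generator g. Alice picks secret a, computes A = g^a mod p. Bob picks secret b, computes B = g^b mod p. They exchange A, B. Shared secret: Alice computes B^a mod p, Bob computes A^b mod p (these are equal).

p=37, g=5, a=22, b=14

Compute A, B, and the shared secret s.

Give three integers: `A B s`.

A = 5^22 mod 37  (bits of 22 = 10110)
  bit 0 = 1: r = r^2 * 5 mod 37 = 1^2 * 5 = 1*5 = 5
  bit 1 = 0: r = r^2 mod 37 = 5^2 = 25
  bit 2 = 1: r = r^2 * 5 mod 37 = 25^2 * 5 = 33*5 = 17
  bit 3 = 1: r = r^2 * 5 mod 37 = 17^2 * 5 = 30*5 = 2
  bit 4 = 0: r = r^2 mod 37 = 2^2 = 4
  -> A = 4
B = 5^14 mod 37  (bits of 14 = 1110)
  bit 0 = 1: r = r^2 * 5 mod 37 = 1^2 * 5 = 1*5 = 5
  bit 1 = 1: r = r^2 * 5 mod 37 = 5^2 * 5 = 25*5 = 14
  bit 2 = 1: r = r^2 * 5 mod 37 = 14^2 * 5 = 11*5 = 18
  bit 3 = 0: r = r^2 mod 37 = 18^2 = 28
  -> B = 28
s = B^a = 28^22 mod 37  (bits of 22 = 10110)
  bit 0 = 1: r = r^2 * 28 mod 37 = 1^2 * 28 = 1*28 = 28
  bit 1 = 0: r = r^2 mod 37 = 28^2 = 7
  bit 2 = 1: r = r^2 * 28 mod 37 = 7^2 * 28 = 12*28 = 3
  bit 3 = 1: r = r^2 * 28 mod 37 = 3^2 * 28 = 9*28 = 30
  bit 4 = 0: r = r^2 mod 37 = 30^2 = 12
  -> s = B^a = 12

Answer: 4 28 12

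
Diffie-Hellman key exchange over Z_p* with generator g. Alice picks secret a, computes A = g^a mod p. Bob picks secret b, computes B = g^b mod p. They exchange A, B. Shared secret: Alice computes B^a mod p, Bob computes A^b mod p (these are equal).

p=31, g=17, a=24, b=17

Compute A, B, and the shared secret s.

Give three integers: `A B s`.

Answer: 4 21 16

Derivation:
A = 17^24 mod 31  (bits of 24 = 11000)
  bit 0 = 1: r = r^2 * 17 mod 31 = 1^2 * 17 = 1*17 = 17
  bit 1 = 1: r = r^2 * 17 mod 31 = 17^2 * 17 = 10*17 = 15
  bit 2 = 0: r = r^2 mod 31 = 15^2 = 8
  bit 3 = 0: r = r^2 mod 31 = 8^2 = 2
  bit 4 = 0: r = r^2 mod 31 = 2^2 = 4
  -> A = 4
B = 17^17 mod 31  (bits of 17 = 10001)
  bit 0 = 1: r = r^2 * 17 mod 31 = 1^2 * 17 = 1*17 = 17
  bit 1 = 0: r = r^2 mod 31 = 17^2 = 10
  bit 2 = 0: r = r^2 mod 31 = 10^2 = 7
  bit 3 = 0: r = r^2 mod 31 = 7^2 = 18
  bit 4 = 1: r = r^2 * 17 mod 31 = 18^2 * 17 = 14*17 = 21
  -> B = 21
s = B^a = 21^24 mod 31  (bits of 24 = 11000)
  bit 0 = 1: r = r^2 * 21 mod 31 = 1^2 * 21 = 1*21 = 21
  bit 1 = 1: r = r^2 * 21 mod 31 = 21^2 * 21 = 7*21 = 23
  bit 2 = 0: r = r^2 mod 31 = 23^2 = 2
  bit 3 = 0: r = r^2 mod 31 = 2^2 = 4
  bit 4 = 0: r = r^2 mod 31 = 4^2 = 16
  -> s = B^a = 16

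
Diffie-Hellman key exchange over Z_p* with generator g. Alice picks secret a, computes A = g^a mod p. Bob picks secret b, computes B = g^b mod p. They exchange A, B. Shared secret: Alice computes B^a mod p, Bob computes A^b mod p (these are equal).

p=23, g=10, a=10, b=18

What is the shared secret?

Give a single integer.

A = 10^10 mod 23  (bits of 10 = 1010)
  bit 0 = 1: r = r^2 * 10 mod 23 = 1^2 * 10 = 1*10 = 10
  bit 1 = 0: r = r^2 mod 23 = 10^2 = 8
  bit 2 = 1: r = r^2 * 10 mod 23 = 8^2 * 10 = 18*10 = 19
  bit 3 = 0: r = r^2 mod 23 = 19^2 = 16
  -> A = 16
B = 10^18 mod 23  (bits of 18 = 10010)
  bit 0 = 1: r = r^2 * 10 mod 23 = 1^2 * 10 = 1*10 = 10
  bit 1 = 0: r = r^2 mod 23 = 10^2 = 8
  bit 2 = 0: r = r^2 mod 23 = 8^2 = 18
  bit 3 = 1: r = r^2 * 10 mod 23 = 18^2 * 10 = 2*10 = 20
  bit 4 = 0: r = r^2 mod 23 = 20^2 = 9
  -> B = 9
s = B^a = 9^10 mod 23  (bits of 10 = 1010)
  bit 0 = 1: r = r^2 * 9 mod 23 = 1^2 * 9 = 1*9 = 9
  bit 1 = 0: r = r^2 mod 23 = 9^2 = 12
  bit 2 = 1: r = r^2 * 9 mod 23 = 12^2 * 9 = 6*9 = 8
  bit 3 = 0: r = r^2 mod 23 = 8^2 = 18
  -> s = B^a = 18

Answer: 18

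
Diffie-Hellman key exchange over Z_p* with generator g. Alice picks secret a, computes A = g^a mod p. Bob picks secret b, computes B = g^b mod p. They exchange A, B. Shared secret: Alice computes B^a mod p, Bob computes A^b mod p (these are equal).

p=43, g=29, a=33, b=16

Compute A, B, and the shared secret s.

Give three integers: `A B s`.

A = 29^33 mod 43  (bits of 33 = 100001)
  bit 0 = 1: r = r^2 * 29 mod 43 = 1^2 * 29 = 1*29 = 29
  bit 1 = 0: r = r^2 mod 43 = 29^2 = 24
  bit 2 = 0: r = r^2 mod 43 = 24^2 = 17
  bit 3 = 0: r = r^2 mod 43 = 17^2 = 31
  bit 4 = 0: r = r^2 mod 43 = 31^2 = 15
  bit 5 = 1: r = r^2 * 29 mod 43 = 15^2 * 29 = 10*29 = 32
  -> A = 32
B = 29^16 mod 43  (bits of 16 = 10000)
  bit 0 = 1: r = r^2 * 29 mod 43 = 1^2 * 29 = 1*29 = 29
  bit 1 = 0: r = r^2 mod 43 = 29^2 = 24
  bit 2 = 0: r = r^2 mod 43 = 24^2 = 17
  bit 3 = 0: r = r^2 mod 43 = 17^2 = 31
  bit 4 = 0: r = r^2 mod 43 = 31^2 = 15
  -> B = 15
s = B^a = 15^33 mod 43  (bits of 33 = 100001)
  bit 0 = 1: r = r^2 * 15 mod 43 = 1^2 * 15 = 1*15 = 15
  bit 1 = 0: r = r^2 mod 43 = 15^2 = 10
  bit 2 = 0: r = r^2 mod 43 = 10^2 = 14
  bit 3 = 0: r = r^2 mod 43 = 14^2 = 24
  bit 4 = 0: r = r^2 mod 43 = 24^2 = 17
  bit 5 = 1: r = r^2 * 15 mod 43 = 17^2 * 15 = 31*15 = 35
  -> s = B^a = 35

Answer: 32 15 35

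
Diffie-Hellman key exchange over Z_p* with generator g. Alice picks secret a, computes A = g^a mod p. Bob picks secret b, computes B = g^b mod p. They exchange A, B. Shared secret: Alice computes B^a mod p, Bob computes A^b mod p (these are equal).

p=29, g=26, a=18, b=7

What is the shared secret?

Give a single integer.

A = 26^18 mod 29  (bits of 18 = 10010)
  bit 0 = 1: r = r^2 * 26 mod 29 = 1^2 * 26 = 1*26 = 26
  bit 1 = 0: r = r^2 mod 29 = 26^2 = 9
  bit 2 = 0: r = r^2 mod 29 = 9^2 = 23
  bit 3 = 1: r = r^2 * 26 mod 29 = 23^2 * 26 = 7*26 = 8
  bit 4 = 0: r = r^2 mod 29 = 8^2 = 6
  -> A = 6
B = 26^7 mod 29  (bits of 7 = 111)
  bit 0 = 1: r = r^2 * 26 mod 29 = 1^2 * 26 = 1*26 = 26
  bit 1 = 1: r = r^2 * 26 mod 29 = 26^2 * 26 = 9*26 = 2
  bit 2 = 1: r = r^2 * 26 mod 29 = 2^2 * 26 = 4*26 = 17
  -> B = 17
s = B^a = 17^18 mod 29  (bits of 18 = 10010)
  bit 0 = 1: r = r^2 * 17 mod 29 = 1^2 * 17 = 1*17 = 17
  bit 1 = 0: r = r^2 mod 29 = 17^2 = 28
  bit 2 = 0: r = r^2 mod 29 = 28^2 = 1
  bit 3 = 1: r = r^2 * 17 mod 29 = 1^2 * 17 = 1*17 = 17
  bit 4 = 0: r = r^2 mod 29 = 17^2 = 28
  -> s = B^a = 28

Answer: 28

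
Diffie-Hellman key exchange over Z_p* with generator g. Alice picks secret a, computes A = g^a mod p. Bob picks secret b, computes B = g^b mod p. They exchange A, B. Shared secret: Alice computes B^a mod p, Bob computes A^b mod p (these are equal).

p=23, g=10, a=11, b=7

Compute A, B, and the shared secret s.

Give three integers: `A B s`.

Answer: 22 14 22

Derivation:
A = 10^11 mod 23  (bits of 11 = 1011)
  bit 0 = 1: r = r^2 * 10 mod 23 = 1^2 * 10 = 1*10 = 10
  bit 1 = 0: r = r^2 mod 23 = 10^2 = 8
  bit 2 = 1: r = r^2 * 10 mod 23 = 8^2 * 10 = 18*10 = 19
  bit 3 = 1: r = r^2 * 10 mod 23 = 19^2 * 10 = 16*10 = 22
  -> A = 22
B = 10^7 mod 23  (bits of 7 = 111)
  bit 0 = 1: r = r^2 * 10 mod 23 = 1^2 * 10 = 1*10 = 10
  bit 1 = 1: r = r^2 * 10 mod 23 = 10^2 * 10 = 8*10 = 11
  bit 2 = 1: r = r^2 * 10 mod 23 = 11^2 * 10 = 6*10 = 14
  -> B = 14
s = B^a = 14^11 mod 23  (bits of 11 = 1011)
  bit 0 = 1: r = r^2 * 14 mod 23 = 1^2 * 14 = 1*14 = 14
  bit 1 = 0: r = r^2 mod 23 = 14^2 = 12
  bit 2 = 1: r = r^2 * 14 mod 23 = 12^2 * 14 = 6*14 = 15
  bit 3 = 1: r = r^2 * 14 mod 23 = 15^2 * 14 = 18*14 = 22
  -> s = B^a = 22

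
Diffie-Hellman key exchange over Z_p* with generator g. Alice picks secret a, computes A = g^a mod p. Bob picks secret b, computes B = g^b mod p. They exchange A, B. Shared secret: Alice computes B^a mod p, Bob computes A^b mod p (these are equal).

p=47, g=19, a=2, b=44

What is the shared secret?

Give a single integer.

Answer: 14

Derivation:
A = 19^2 mod 47  (bits of 2 = 10)
  bit 0 = 1: r = r^2 * 19 mod 47 = 1^2 * 19 = 1*19 = 19
  bit 1 = 0: r = r^2 mod 47 = 19^2 = 32
  -> A = 32
B = 19^44 mod 47  (bits of 44 = 101100)
  bit 0 = 1: r = r^2 * 19 mod 47 = 1^2 * 19 = 1*19 = 19
  bit 1 = 0: r = r^2 mod 47 = 19^2 = 32
  bit 2 = 1: r = r^2 * 19 mod 47 = 32^2 * 19 = 37*19 = 45
  bit 3 = 1: r = r^2 * 19 mod 47 = 45^2 * 19 = 4*19 = 29
  bit 4 = 0: r = r^2 mod 47 = 29^2 = 42
  bit 5 = 0: r = r^2 mod 47 = 42^2 = 25
  -> B = 25
s = B^a = 25^2 mod 47  (bits of 2 = 10)
  bit 0 = 1: r = r^2 * 25 mod 47 = 1^2 * 25 = 1*25 = 25
  bit 1 = 0: r = r^2 mod 47 = 25^2 = 14
  -> s = B^a = 14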